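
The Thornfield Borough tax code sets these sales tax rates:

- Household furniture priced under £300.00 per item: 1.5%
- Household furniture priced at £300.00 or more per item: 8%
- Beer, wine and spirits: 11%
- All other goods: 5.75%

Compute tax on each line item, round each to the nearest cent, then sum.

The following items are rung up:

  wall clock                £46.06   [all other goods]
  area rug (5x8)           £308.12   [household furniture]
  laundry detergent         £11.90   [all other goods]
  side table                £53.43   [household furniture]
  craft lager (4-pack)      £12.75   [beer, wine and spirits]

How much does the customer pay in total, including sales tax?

Wall clock £46.06: all other goods → 5.75% → £2.65
Area rug (5x8) £308.12: household furniture, £300.00 or more → 8% → £24.65
Laundry detergent £11.90: all other goods → 5.75% → £0.68
Side table £53.43: household furniture, under £300.00 → 1.5% → £0.80
Craft lager (4-pack) £12.75: beer, wine and spirits → 11% → £1.40
Subtotal = £432.26; tax = £30.18; total due = £462.44

£462.44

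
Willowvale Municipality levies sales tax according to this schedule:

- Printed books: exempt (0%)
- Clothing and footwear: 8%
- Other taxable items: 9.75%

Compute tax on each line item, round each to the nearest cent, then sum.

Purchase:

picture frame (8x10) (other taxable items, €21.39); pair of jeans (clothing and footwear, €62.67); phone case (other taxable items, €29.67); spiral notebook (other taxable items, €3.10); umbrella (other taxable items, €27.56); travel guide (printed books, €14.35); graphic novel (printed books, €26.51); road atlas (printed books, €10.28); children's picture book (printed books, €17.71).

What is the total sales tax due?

Picture frame (8x10) €21.39: other taxable items → 9.75% → €2.09
Pair of jeans €62.67: clothing and footwear → 8% → €5.01
Phone case €29.67: other taxable items → 9.75% → €2.89
Spiral notebook €3.10: other taxable items → 9.75% → €0.30
Umbrella €27.56: other taxable items → 9.75% → €2.69
Travel guide €14.35: printed books → 0% → €0.00
Graphic novel €26.51: printed books → 0% → €0.00
Road atlas €10.28: printed books → 0% → €0.00
Children's picture book €17.71: printed books → 0% → €0.00
Total tax = €2.09 + €5.01 + €2.89 + €0.30 + €2.69 = €12.98

€12.98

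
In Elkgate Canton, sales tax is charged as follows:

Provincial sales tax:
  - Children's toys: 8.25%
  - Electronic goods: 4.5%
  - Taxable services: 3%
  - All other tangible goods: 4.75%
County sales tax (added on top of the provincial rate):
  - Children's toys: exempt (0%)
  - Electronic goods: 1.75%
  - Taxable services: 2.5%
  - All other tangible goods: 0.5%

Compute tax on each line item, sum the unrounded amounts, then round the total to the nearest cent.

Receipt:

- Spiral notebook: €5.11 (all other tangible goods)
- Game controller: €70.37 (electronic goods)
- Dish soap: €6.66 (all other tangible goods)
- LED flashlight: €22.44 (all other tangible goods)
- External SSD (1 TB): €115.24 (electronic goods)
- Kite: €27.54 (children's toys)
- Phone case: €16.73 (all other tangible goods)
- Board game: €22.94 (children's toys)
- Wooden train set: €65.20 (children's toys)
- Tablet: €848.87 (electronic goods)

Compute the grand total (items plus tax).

Spiral notebook €5.11: all other tangible goods → 4.75% + 0.5% county = 5.25% → €0.268275
Game controller €70.37: electronic goods → 4.5% + 1.75% county = 6.25% → €4.398125
Dish soap €6.66: all other tangible goods → 4.75% + 0.5% county = 5.25% → €0.34965
LED flashlight €22.44: all other tangible goods → 4.75% + 0.5% county = 5.25% → €1.1781
External SSD (1 TB) €115.24: electronic goods → 4.5% + 1.75% county = 6.25% → €7.2025
Kite €27.54: children's toys → 8.25% + 0% county = 8.25% → €2.27205
Phone case €16.73: all other tangible goods → 4.75% + 0.5% county = 5.25% → €0.878325
Board game €22.94: children's toys → 8.25% + 0% county = 8.25% → €1.89255
Wooden train set €65.20: children's toys → 8.25% + 0% county = 8.25% → €5.379
Tablet €848.87: electronic goods → 4.5% + 1.75% county = 6.25% → €53.054375
Subtotal = €1201.10; unrounded tax = €76.87295 → €76.87; total due = €1277.97

€1277.97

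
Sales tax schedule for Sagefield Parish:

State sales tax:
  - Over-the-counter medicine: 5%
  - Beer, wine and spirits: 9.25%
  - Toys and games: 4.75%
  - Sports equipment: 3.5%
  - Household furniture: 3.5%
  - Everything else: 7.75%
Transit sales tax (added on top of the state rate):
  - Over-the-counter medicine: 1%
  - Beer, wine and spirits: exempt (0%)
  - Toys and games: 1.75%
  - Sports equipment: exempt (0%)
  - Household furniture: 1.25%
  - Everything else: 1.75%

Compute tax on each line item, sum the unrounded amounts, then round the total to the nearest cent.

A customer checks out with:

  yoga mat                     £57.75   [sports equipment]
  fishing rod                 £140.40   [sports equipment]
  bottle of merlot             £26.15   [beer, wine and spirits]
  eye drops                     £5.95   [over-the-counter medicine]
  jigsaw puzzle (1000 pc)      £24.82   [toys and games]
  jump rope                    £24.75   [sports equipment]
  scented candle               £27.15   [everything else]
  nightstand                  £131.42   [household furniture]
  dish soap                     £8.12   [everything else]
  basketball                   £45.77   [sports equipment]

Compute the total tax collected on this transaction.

£23.39

Yoga mat £57.75: sports equipment → 3.5% + 0% transit = 3.5% → £2.02125
Fishing rod £140.40: sports equipment → 3.5% + 0% transit = 3.5% → £4.914
Bottle of merlot £26.15: beer, wine and spirits → 9.25% + 0% transit = 9.25% → £2.418875
Eye drops £5.95: over-the-counter medicine → 5% + 1% transit = 6% → £0.357
Jigsaw puzzle (1000 pc) £24.82: toys and games → 4.75% + 1.75% transit = 6.5% → £1.6133
Jump rope £24.75: sports equipment → 3.5% + 0% transit = 3.5% → £0.86625
Scented candle £27.15: everything else → 7.75% + 1.75% transit = 9.5% → £2.57925
Nightstand £131.42: household furniture → 3.5% + 1.25% transit = 4.75% → £6.24245
Dish soap £8.12: everything else → 7.75% + 1.75% transit = 9.5% → £0.7714
Basketball £45.77: sports equipment → 3.5% + 0% transit = 3.5% → £1.60195
Unrounded tax sum = £23.385725 → £23.39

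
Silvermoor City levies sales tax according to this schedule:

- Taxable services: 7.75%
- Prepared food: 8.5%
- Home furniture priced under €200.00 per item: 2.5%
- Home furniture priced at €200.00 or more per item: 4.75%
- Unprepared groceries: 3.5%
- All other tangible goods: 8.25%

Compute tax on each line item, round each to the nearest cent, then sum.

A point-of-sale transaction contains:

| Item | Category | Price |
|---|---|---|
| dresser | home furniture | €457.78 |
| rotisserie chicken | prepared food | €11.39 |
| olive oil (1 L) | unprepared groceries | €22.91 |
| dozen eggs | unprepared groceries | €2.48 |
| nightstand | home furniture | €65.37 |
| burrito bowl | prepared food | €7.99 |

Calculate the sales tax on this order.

Dresser €457.78: home furniture, €200.00 or more → 4.75% → €21.74
Rotisserie chicken €11.39: prepared food → 8.5% → €0.97
Olive oil (1 L) €22.91: unprepared groceries → 3.5% → €0.80
Dozen eggs €2.48: unprepared groceries → 3.5% → €0.09
Nightstand €65.37: home furniture, under €200.00 → 2.5% → €1.63
Burrito bowl €7.99: prepared food → 8.5% → €0.68
Total tax = €21.74 + €0.97 + €0.80 + €0.09 + €1.63 + €0.68 = €25.91

€25.91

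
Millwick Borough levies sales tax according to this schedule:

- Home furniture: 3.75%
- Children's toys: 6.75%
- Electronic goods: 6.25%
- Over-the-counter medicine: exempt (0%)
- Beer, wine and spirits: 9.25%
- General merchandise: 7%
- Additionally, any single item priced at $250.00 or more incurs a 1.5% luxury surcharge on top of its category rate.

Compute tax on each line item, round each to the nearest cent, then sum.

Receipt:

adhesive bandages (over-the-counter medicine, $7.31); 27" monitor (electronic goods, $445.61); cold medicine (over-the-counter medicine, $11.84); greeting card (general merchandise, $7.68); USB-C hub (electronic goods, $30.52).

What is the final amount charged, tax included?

$539.94

Adhesive bandages $7.31: over-the-counter medicine → 0% → $0.00
27" monitor $445.61: electronic goods → 6.25% + 1.5% surcharge = 7.75% → $34.53
Cold medicine $11.84: over-the-counter medicine → 0% → $0.00
Greeting card $7.68: general merchandise → 7% → $0.54
USB-C hub $30.52: electronic goods → 6.25% → $1.91
Subtotal = $502.96; tax = $36.98; total due = $539.94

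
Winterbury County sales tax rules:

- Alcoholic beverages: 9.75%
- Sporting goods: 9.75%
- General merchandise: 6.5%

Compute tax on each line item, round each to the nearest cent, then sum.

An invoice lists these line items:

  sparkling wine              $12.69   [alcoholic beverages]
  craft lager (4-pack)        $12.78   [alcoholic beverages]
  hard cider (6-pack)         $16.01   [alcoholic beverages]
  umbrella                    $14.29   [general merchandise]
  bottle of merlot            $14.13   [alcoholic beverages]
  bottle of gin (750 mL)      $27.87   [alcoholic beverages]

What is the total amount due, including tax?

Sparkling wine $12.69: alcoholic beverages → 9.75% → $1.24
Craft lager (4-pack) $12.78: alcoholic beverages → 9.75% → $1.25
Hard cider (6-pack) $16.01: alcoholic beverages → 9.75% → $1.56
Umbrella $14.29: general merchandise → 6.5% → $0.93
Bottle of merlot $14.13: alcoholic beverages → 9.75% → $1.38
Bottle of gin (750 mL) $27.87: alcoholic beverages → 9.75% → $2.72
Subtotal = $97.77; tax = $9.08; total due = $106.85

$106.85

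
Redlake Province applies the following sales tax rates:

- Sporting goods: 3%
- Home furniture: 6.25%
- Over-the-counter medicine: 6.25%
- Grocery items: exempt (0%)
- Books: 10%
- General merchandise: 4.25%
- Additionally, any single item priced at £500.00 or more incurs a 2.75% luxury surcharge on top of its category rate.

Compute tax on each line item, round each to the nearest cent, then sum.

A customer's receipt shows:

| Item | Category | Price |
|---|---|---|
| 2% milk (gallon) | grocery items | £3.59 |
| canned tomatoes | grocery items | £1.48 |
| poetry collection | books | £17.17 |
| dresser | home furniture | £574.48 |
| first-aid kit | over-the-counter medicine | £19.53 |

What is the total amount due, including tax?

2% milk (gallon) £3.59: grocery items → 0% → £0.00
Canned tomatoes £1.48: grocery items → 0% → £0.00
Poetry collection £17.17: books → 10% → £1.72
Dresser £574.48: home furniture → 6.25% + 2.75% surcharge = 9% → £51.70
First-aid kit £19.53: over-the-counter medicine → 6.25% → £1.22
Subtotal = £616.25; tax = £54.64; total due = £670.89

£670.89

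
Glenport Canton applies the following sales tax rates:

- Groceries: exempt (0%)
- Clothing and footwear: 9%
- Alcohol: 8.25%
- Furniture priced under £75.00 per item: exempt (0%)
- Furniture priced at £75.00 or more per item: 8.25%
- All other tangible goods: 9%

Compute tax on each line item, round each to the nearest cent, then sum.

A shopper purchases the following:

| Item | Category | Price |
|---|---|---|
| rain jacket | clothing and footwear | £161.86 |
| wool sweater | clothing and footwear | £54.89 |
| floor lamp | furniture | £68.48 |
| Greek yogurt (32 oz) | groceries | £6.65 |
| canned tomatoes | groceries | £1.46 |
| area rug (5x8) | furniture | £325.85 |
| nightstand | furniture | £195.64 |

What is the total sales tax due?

Rain jacket £161.86: clothing and footwear → 9% → £14.57
Wool sweater £54.89: clothing and footwear → 9% → £4.94
Floor lamp £68.48: furniture, under £75.00 → 0% → £0.00
Greek yogurt (32 oz) £6.65: groceries → 0% → £0.00
Canned tomatoes £1.46: groceries → 0% → £0.00
Area rug (5x8) £325.85: furniture, £75.00 or more → 8.25% → £26.88
Nightstand £195.64: furniture, £75.00 or more → 8.25% → £16.14
Total tax = £14.57 + £4.94 + £26.88 + £16.14 = £62.53

£62.53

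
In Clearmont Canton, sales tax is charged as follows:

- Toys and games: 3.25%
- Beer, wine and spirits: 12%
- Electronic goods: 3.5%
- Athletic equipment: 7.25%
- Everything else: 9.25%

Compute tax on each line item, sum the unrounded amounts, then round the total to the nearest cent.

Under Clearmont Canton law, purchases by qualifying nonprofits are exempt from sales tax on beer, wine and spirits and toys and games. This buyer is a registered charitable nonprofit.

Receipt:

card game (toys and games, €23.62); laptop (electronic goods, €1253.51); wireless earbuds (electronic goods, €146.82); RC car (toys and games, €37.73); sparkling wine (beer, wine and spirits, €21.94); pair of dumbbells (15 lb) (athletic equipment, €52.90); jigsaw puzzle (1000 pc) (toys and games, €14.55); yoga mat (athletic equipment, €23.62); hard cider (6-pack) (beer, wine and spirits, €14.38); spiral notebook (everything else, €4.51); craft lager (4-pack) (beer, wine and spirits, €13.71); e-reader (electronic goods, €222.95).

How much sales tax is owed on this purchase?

€62.78

Card game €23.62: toys and games, buyer-exempt → 0% → €0.00
Laptop €1253.51: electronic goods → 3.5% → €43.87285
Wireless earbuds €146.82: electronic goods → 3.5% → €5.1387
RC car €37.73: toys and games, buyer-exempt → 0% → €0.00
Sparkling wine €21.94: beer, wine and spirits, buyer-exempt → 0% → €0.00
Pair of dumbbells (15 lb) €52.90: athletic equipment → 7.25% → €3.83525
Jigsaw puzzle (1000 pc) €14.55: toys and games, buyer-exempt → 0% → €0.00
Yoga mat €23.62: athletic equipment → 7.25% → €1.71245
Hard cider (6-pack) €14.38: beer, wine and spirits, buyer-exempt → 0% → €0.00
Spiral notebook €4.51: everything else → 9.25% → €0.417175
Craft lager (4-pack) €13.71: beer, wine and spirits, buyer-exempt → 0% → €0.00
E-reader €222.95: electronic goods → 3.5% → €7.80325
Unrounded tax sum = €62.779675 → €62.78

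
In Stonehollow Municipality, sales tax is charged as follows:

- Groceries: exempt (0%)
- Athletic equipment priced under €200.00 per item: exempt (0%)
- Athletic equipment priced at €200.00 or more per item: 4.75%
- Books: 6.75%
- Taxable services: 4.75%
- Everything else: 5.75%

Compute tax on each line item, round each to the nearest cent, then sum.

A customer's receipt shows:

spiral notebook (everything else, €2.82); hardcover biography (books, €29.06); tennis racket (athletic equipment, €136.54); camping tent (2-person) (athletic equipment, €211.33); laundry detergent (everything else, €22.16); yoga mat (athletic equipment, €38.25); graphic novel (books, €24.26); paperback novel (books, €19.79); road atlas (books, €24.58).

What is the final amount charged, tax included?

€526.86

Spiral notebook €2.82: everything else → 5.75% → €0.16
Hardcover biography €29.06: books → 6.75% → €1.96
Tennis racket €136.54: athletic equipment, under €200.00 → 0% → €0.00
Camping tent (2-person) €211.33: athletic equipment, €200.00 or more → 4.75% → €10.04
Laundry detergent €22.16: everything else → 5.75% → €1.27
Yoga mat €38.25: athletic equipment, under €200.00 → 0% → €0.00
Graphic novel €24.26: books → 6.75% → €1.64
Paperback novel €19.79: books → 6.75% → €1.34
Road atlas €24.58: books → 6.75% → €1.66
Subtotal = €508.79; tax = €18.07; total due = €526.86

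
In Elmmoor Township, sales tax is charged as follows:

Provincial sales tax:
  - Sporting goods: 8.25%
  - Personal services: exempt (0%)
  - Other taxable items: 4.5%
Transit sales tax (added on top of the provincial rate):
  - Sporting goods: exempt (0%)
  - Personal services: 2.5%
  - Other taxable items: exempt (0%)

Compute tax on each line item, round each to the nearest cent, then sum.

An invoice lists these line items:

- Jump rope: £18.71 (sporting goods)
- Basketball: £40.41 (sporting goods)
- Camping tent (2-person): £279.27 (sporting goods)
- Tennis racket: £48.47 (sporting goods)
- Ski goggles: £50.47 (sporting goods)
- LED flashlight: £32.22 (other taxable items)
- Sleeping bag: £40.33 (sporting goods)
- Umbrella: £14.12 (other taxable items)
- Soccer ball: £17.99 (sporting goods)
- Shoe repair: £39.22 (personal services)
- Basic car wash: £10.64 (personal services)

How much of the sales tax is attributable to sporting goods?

Jump rope £18.71: sporting goods → 8.25% + 0% transit = 8.25% → £1.54
Basketball £40.41: sporting goods → 8.25% + 0% transit = 8.25% → £3.33
Camping tent (2-person) £279.27: sporting goods → 8.25% + 0% transit = 8.25% → £23.04
Tennis racket £48.47: sporting goods → 8.25% + 0% transit = 8.25% → £4.00
Ski goggles £50.47: sporting goods → 8.25% + 0% transit = 8.25% → £4.16
Sleeping bag £40.33: sporting goods → 8.25% + 0% transit = 8.25% → £3.33
Soccer ball £17.99: sporting goods → 8.25% + 0% transit = 8.25% → £1.48
Tax on sporting goods = £1.54 + £3.33 + £23.04 + £4.00 + £4.16 + £3.33 + £1.48 = £40.88

£40.88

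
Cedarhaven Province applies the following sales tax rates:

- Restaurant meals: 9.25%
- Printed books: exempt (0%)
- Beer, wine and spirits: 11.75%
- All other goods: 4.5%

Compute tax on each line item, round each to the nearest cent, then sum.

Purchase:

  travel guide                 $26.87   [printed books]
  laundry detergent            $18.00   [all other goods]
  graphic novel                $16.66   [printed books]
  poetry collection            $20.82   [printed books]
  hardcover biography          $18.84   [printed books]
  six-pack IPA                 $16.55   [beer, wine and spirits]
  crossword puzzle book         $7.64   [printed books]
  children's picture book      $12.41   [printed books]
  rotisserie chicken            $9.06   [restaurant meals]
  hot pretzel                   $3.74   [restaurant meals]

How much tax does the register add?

$3.94

Travel guide $26.87: printed books → 0% → $0.00
Laundry detergent $18.00: all other goods → 4.5% → $0.81
Graphic novel $16.66: printed books → 0% → $0.00
Poetry collection $20.82: printed books → 0% → $0.00
Hardcover biography $18.84: printed books → 0% → $0.00
Six-pack IPA $16.55: beer, wine and spirits → 11.75% → $1.94
Crossword puzzle book $7.64: printed books → 0% → $0.00
Children's picture book $12.41: printed books → 0% → $0.00
Rotisserie chicken $9.06: restaurant meals → 9.25% → $0.84
Hot pretzel $3.74: restaurant meals → 9.25% → $0.35
Total tax = $0.81 + $1.94 + $0.84 + $0.35 = $3.94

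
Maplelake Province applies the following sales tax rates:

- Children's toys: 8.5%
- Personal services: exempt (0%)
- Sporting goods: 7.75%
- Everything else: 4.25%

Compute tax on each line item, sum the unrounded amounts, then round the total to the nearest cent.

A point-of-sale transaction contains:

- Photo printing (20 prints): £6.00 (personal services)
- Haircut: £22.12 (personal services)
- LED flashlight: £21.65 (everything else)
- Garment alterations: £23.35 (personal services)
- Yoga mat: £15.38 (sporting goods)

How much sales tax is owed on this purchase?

Photo printing (20 prints) £6.00: personal services → 0% → £0.00
Haircut £22.12: personal services → 0% → £0.00
LED flashlight £21.65: everything else → 4.25% → £0.920125
Garment alterations £23.35: personal services → 0% → £0.00
Yoga mat £15.38: sporting goods → 7.75% → £1.19195
Unrounded tax sum = £2.112075 → £2.11

£2.11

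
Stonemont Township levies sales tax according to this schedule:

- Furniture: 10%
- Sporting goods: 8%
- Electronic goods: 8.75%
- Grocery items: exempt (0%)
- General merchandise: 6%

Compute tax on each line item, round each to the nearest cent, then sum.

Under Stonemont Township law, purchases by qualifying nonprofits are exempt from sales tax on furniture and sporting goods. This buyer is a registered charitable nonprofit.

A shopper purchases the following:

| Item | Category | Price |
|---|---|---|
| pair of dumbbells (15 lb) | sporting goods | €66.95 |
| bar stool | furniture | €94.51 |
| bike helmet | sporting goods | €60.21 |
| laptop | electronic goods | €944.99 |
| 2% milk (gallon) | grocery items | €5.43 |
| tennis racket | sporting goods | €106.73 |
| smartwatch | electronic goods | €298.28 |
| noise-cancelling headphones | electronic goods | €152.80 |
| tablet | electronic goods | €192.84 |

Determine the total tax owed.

€139.03

Pair of dumbbells (15 lb) €66.95: sporting goods, buyer-exempt → 0% → €0.00
Bar stool €94.51: furniture, buyer-exempt → 0% → €0.00
Bike helmet €60.21: sporting goods, buyer-exempt → 0% → €0.00
Laptop €944.99: electronic goods → 8.75% → €82.69
2% milk (gallon) €5.43: grocery items → 0% → €0.00
Tennis racket €106.73: sporting goods, buyer-exempt → 0% → €0.00
Smartwatch €298.28: electronic goods → 8.75% → €26.10
Noise-cancelling headphones €152.80: electronic goods → 8.75% → €13.37
Tablet €192.84: electronic goods → 8.75% → €16.87
Total tax = €82.69 + €26.10 + €13.37 + €16.87 = €139.03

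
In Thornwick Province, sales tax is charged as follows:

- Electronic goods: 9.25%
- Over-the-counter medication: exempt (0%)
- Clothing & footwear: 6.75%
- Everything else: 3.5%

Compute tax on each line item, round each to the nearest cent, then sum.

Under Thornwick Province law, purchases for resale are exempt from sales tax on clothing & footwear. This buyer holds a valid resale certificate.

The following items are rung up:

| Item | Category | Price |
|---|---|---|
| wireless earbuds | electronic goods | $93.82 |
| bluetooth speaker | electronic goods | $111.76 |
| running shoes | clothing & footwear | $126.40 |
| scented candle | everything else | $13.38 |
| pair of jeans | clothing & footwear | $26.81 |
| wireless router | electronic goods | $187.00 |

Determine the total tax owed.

$36.79

Wireless earbuds $93.82: electronic goods → 9.25% → $8.68
Bluetooth speaker $111.76: electronic goods → 9.25% → $10.34
Running shoes $126.40: clothing & footwear, buyer-exempt → 0% → $0.00
Scented candle $13.38: everything else → 3.5% → $0.47
Pair of jeans $26.81: clothing & footwear, buyer-exempt → 0% → $0.00
Wireless router $187.00: electronic goods → 9.25% → $17.30
Total tax = $8.68 + $10.34 + $0.47 + $17.30 = $36.79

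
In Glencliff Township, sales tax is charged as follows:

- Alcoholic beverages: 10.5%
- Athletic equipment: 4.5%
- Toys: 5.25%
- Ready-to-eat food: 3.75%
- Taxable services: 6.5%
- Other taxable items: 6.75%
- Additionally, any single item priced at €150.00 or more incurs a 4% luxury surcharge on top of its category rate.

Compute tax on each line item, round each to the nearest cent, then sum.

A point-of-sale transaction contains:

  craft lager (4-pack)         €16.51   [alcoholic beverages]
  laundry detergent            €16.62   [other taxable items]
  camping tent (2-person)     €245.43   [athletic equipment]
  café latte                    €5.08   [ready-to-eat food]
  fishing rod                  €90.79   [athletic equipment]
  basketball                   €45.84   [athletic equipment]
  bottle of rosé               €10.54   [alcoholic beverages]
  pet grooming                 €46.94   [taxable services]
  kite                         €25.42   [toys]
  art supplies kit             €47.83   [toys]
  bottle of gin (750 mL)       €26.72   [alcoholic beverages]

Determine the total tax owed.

Craft lager (4-pack) €16.51: alcoholic beverages → 10.5% → €1.73
Laundry detergent €16.62: other taxable items → 6.75% → €1.12
Camping tent (2-person) €245.43: athletic equipment → 4.5% + 4% surcharge = 8.5% → €20.86
Café latte €5.08: ready-to-eat food → 3.75% → €0.19
Fishing rod €90.79: athletic equipment → 4.5% → €4.09
Basketball €45.84: athletic equipment → 4.5% → €2.06
Bottle of rosé €10.54: alcoholic beverages → 10.5% → €1.11
Pet grooming €46.94: taxable services → 6.5% → €3.05
Kite €25.42: toys → 5.25% → €1.33
Art supplies kit €47.83: toys → 5.25% → €2.51
Bottle of gin (750 mL) €26.72: alcoholic beverages → 10.5% → €2.81
Total tax = €1.73 + €1.12 + €20.86 + €0.19 + €4.09 + €2.06 + €1.11 + €3.05 + €1.33 + €2.51 + €2.81 = €40.86

€40.86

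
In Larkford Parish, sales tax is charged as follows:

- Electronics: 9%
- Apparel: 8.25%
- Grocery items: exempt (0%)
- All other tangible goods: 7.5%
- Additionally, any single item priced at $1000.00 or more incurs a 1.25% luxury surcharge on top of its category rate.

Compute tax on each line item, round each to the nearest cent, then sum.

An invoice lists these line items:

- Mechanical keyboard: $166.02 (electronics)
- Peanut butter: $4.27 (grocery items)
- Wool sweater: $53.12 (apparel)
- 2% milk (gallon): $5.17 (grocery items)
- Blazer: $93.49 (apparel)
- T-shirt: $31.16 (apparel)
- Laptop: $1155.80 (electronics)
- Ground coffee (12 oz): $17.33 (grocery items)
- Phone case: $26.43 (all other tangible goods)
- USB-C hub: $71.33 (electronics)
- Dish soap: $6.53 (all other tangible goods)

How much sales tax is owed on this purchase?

Mechanical keyboard $166.02: electronics → 9% → $14.94
Peanut butter $4.27: grocery items → 0% → $0.00
Wool sweater $53.12: apparel → 8.25% → $4.38
2% milk (gallon) $5.17: grocery items → 0% → $0.00
Blazer $93.49: apparel → 8.25% → $7.71
T-shirt $31.16: apparel → 8.25% → $2.57
Laptop $1155.80: electronics → 9% + 1.25% surcharge = 10.25% → $118.47
Ground coffee (12 oz) $17.33: grocery items → 0% → $0.00
Phone case $26.43: all other tangible goods → 7.5% → $1.98
USB-C hub $71.33: electronics → 9% → $6.42
Dish soap $6.53: all other tangible goods → 7.5% → $0.49
Total tax = $14.94 + $4.38 + $7.71 + $2.57 + $118.47 + $1.98 + $6.42 + $0.49 = $156.96

$156.96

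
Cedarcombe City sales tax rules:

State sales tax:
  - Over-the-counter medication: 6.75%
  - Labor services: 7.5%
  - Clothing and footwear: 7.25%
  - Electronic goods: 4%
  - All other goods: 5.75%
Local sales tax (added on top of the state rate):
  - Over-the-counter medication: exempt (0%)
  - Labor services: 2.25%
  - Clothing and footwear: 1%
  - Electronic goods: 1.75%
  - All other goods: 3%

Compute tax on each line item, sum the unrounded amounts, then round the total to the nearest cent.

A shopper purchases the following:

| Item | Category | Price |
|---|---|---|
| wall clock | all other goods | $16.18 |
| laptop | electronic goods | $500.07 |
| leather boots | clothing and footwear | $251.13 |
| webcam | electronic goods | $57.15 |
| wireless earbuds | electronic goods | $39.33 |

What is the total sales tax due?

$56.44

Wall clock $16.18: all other goods → 5.75% + 3% local = 8.75% → $1.41575
Laptop $500.07: electronic goods → 4% + 1.75% local = 5.75% → $28.754025
Leather boots $251.13: clothing and footwear → 7.25% + 1% local = 8.25% → $20.718225
Webcam $57.15: electronic goods → 4% + 1.75% local = 5.75% → $3.286125
Wireless earbuds $39.33: electronic goods → 4% + 1.75% local = 5.75% → $2.261475
Unrounded tax sum = $56.4356 → $56.44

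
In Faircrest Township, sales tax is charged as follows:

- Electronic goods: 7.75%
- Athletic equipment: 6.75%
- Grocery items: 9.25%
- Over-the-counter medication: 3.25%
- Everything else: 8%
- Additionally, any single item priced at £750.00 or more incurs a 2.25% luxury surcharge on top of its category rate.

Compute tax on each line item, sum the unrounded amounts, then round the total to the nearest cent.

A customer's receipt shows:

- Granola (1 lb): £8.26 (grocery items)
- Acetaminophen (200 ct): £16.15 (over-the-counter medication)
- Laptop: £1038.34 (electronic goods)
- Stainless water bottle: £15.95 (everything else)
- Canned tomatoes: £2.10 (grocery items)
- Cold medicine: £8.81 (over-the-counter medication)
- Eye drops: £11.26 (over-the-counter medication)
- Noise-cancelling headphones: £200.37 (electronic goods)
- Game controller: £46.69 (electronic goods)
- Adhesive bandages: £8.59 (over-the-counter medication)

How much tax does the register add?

Granola (1 lb) £8.26: grocery items → 9.25% → £0.76405
Acetaminophen (200 ct) £16.15: over-the-counter medication → 3.25% → £0.524875
Laptop £1038.34: electronic goods → 7.75% + 2.25% surcharge = 10% → £103.834
Stainless water bottle £15.95: everything else → 8% → £1.276
Canned tomatoes £2.10: grocery items → 9.25% → £0.19425
Cold medicine £8.81: over-the-counter medication → 3.25% → £0.286325
Eye drops £11.26: over-the-counter medication → 3.25% → £0.36595
Noise-cancelling headphones £200.37: electronic goods → 7.75% → £15.528675
Game controller £46.69: electronic goods → 7.75% → £3.618475
Adhesive bandages £8.59: over-the-counter medication → 3.25% → £0.279175
Unrounded tax sum = £126.671775 → £126.67

£126.67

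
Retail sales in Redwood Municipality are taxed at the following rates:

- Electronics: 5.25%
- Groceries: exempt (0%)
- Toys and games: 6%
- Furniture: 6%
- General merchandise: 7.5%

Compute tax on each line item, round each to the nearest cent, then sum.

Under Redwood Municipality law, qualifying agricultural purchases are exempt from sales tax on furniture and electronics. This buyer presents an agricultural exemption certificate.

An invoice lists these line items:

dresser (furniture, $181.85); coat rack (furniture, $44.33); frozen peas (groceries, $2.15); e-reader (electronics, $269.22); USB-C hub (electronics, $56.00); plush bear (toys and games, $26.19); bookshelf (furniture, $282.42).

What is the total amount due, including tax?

Dresser $181.85: furniture, buyer-exempt → 0% → $0.00
Coat rack $44.33: furniture, buyer-exempt → 0% → $0.00
Frozen peas $2.15: groceries → 0% → $0.00
E-reader $269.22: electronics, buyer-exempt → 0% → $0.00
USB-C hub $56.00: electronics, buyer-exempt → 0% → $0.00
Plush bear $26.19: toys and games → 6% → $1.57
Bookshelf $282.42: furniture, buyer-exempt → 0% → $0.00
Subtotal = $862.16; tax = $1.57; total due = $863.73

$863.73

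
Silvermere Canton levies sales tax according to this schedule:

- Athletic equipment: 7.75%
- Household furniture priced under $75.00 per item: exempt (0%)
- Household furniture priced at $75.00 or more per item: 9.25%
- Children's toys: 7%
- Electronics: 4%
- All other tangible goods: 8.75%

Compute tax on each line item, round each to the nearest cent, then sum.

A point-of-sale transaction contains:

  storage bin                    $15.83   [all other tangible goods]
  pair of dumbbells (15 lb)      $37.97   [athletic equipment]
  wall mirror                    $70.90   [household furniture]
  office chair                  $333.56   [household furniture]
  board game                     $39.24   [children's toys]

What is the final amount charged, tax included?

$535.43

Storage bin $15.83: all other tangible goods → 8.75% → $1.39
Pair of dumbbells (15 lb) $37.97: athletic equipment → 7.75% → $2.94
Wall mirror $70.90: household furniture, under $75.00 → 0% → $0.00
Office chair $333.56: household furniture, $75.00 or more → 9.25% → $30.85
Board game $39.24: children's toys → 7% → $2.75
Subtotal = $497.50; tax = $37.93; total due = $535.43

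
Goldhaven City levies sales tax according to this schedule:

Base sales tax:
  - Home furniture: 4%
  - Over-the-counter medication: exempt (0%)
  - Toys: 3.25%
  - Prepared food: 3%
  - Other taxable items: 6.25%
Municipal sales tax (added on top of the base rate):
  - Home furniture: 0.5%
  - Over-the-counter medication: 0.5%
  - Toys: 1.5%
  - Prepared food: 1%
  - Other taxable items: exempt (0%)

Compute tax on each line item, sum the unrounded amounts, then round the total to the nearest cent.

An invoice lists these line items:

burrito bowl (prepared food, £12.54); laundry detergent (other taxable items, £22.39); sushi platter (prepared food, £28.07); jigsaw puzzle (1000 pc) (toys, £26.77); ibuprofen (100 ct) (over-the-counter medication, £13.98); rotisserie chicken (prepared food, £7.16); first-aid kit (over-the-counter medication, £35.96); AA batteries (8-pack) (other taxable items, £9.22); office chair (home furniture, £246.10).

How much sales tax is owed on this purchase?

£16.48

Burrito bowl £12.54: prepared food → 3% + 1% municipal = 4% → £0.5016
Laundry detergent £22.39: other taxable items → 6.25% + 0% municipal = 6.25% → £1.399375
Sushi platter £28.07: prepared food → 3% + 1% municipal = 4% → £1.1228
Jigsaw puzzle (1000 pc) £26.77: toys → 3.25% + 1.5% municipal = 4.75% → £1.271575
Ibuprofen (100 ct) £13.98: over-the-counter medication → 0% + 0.5% municipal = 0.5% → £0.0699
Rotisserie chicken £7.16: prepared food → 3% + 1% municipal = 4% → £0.2864
First-aid kit £35.96: over-the-counter medication → 0% + 0.5% municipal = 0.5% → £0.1798
AA batteries (8-pack) £9.22: other taxable items → 6.25% + 0% municipal = 6.25% → £0.57625
Office chair £246.10: home furniture → 4% + 0.5% municipal = 4.5% → £11.0745
Unrounded tax sum = £16.4822 → £16.48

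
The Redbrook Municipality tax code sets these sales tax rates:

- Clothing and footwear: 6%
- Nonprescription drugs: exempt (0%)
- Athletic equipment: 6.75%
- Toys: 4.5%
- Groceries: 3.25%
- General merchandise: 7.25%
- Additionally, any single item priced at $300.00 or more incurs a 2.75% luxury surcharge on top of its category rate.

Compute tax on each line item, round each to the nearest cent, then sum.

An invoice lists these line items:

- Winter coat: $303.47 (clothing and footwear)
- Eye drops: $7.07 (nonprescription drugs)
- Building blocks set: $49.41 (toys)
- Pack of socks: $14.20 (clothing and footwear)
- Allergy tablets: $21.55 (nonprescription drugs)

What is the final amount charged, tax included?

Winter coat $303.47: clothing and footwear → 6% + 2.75% surcharge = 8.75% → $26.55
Eye drops $7.07: nonprescription drugs → 0% → $0.00
Building blocks set $49.41: toys → 4.5% → $2.22
Pack of socks $14.20: clothing and footwear → 6% → $0.85
Allergy tablets $21.55: nonprescription drugs → 0% → $0.00
Subtotal = $395.70; tax = $29.62; total due = $425.32

$425.32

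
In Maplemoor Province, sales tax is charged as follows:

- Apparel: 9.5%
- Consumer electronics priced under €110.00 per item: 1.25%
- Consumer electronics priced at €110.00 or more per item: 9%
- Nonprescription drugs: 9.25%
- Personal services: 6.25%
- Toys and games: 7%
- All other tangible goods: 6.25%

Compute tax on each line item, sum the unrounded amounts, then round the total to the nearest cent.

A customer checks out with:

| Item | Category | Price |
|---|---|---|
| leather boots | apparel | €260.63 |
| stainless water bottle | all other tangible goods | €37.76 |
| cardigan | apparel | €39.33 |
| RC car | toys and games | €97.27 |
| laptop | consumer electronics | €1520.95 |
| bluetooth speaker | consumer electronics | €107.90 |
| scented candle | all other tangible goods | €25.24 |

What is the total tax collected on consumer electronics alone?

Laptop €1520.95: consumer electronics, €110.00 or more → 9% → €136.8855
Bluetooth speaker €107.90: consumer electronics, under €110.00 → 1.25% → €1.34875
Tax on consumer electronics: unrounded sum = €138.23425 → €138.23

€138.23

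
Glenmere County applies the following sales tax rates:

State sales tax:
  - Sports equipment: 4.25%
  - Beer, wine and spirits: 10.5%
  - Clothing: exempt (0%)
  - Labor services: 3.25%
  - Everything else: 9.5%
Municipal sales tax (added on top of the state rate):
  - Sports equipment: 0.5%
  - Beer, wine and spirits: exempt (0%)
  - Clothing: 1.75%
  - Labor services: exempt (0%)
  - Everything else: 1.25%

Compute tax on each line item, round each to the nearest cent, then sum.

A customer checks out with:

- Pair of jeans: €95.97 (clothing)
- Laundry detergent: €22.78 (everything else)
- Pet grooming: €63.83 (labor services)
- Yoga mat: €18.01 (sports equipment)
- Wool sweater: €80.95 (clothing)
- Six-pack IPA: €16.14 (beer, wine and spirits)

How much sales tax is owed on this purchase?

Pair of jeans €95.97: clothing → 0% + 1.75% municipal = 1.75% → €1.68
Laundry detergent €22.78: everything else → 9.5% + 1.25% municipal = 10.75% → €2.45
Pet grooming €63.83: labor services → 3.25% + 0% municipal = 3.25% → €2.07
Yoga mat €18.01: sports equipment → 4.25% + 0.5% municipal = 4.75% → €0.86
Wool sweater €80.95: clothing → 0% + 1.75% municipal = 1.75% → €1.42
Six-pack IPA €16.14: beer, wine and spirits → 10.5% + 0% municipal = 10.5% → €1.69
Total tax = €1.68 + €2.45 + €2.07 + €0.86 + €1.42 + €1.69 = €10.17

€10.17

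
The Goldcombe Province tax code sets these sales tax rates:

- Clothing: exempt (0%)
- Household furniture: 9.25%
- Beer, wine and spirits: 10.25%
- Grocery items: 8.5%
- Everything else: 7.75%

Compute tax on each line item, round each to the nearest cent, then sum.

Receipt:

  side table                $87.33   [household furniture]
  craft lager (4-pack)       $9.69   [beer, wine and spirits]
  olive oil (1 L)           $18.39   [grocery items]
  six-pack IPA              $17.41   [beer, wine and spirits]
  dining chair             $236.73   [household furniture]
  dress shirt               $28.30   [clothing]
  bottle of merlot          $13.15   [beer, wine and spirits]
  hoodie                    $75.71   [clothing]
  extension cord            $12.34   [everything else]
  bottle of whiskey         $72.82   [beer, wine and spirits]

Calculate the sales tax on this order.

Side table $87.33: household furniture → 9.25% → $8.08
Craft lager (4-pack) $9.69: beer, wine and spirits → 10.25% → $0.99
Olive oil (1 L) $18.39: grocery items → 8.5% → $1.56
Six-pack IPA $17.41: beer, wine and spirits → 10.25% → $1.78
Dining chair $236.73: household furniture → 9.25% → $21.90
Dress shirt $28.30: clothing → 0% → $0.00
Bottle of merlot $13.15: beer, wine and spirits → 10.25% → $1.35
Hoodie $75.71: clothing → 0% → $0.00
Extension cord $12.34: everything else → 7.75% → $0.96
Bottle of whiskey $72.82: beer, wine and spirits → 10.25% → $7.46
Total tax = $8.08 + $0.99 + $1.56 + $1.78 + $21.90 + $1.35 + $0.96 + $7.46 = $44.08

$44.08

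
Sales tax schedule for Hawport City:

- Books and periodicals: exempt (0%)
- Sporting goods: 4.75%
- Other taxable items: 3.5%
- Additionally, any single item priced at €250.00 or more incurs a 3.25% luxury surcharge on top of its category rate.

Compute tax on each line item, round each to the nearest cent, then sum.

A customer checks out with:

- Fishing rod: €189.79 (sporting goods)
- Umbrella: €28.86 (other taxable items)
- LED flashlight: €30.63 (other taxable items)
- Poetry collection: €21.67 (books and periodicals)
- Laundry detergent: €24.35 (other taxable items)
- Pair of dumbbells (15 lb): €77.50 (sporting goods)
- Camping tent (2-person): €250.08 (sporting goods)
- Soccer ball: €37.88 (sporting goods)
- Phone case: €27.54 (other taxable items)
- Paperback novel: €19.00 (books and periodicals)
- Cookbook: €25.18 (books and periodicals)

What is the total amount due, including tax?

€770.88

Fishing rod €189.79: sporting goods → 4.75% → €9.02
Umbrella €28.86: other taxable items → 3.5% → €1.01
LED flashlight €30.63: other taxable items → 3.5% → €1.07
Poetry collection €21.67: books and periodicals → 0% → €0.00
Laundry detergent €24.35: other taxable items → 3.5% → €0.85
Pair of dumbbells (15 lb) €77.50: sporting goods → 4.75% → €3.68
Camping tent (2-person) €250.08: sporting goods → 4.75% + 3.25% surcharge = 8% → €20.01
Soccer ball €37.88: sporting goods → 4.75% → €1.80
Phone case €27.54: other taxable items → 3.5% → €0.96
Paperback novel €19.00: books and periodicals → 0% → €0.00
Cookbook €25.18: books and periodicals → 0% → €0.00
Subtotal = €732.48; tax = €38.40; total due = €770.88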